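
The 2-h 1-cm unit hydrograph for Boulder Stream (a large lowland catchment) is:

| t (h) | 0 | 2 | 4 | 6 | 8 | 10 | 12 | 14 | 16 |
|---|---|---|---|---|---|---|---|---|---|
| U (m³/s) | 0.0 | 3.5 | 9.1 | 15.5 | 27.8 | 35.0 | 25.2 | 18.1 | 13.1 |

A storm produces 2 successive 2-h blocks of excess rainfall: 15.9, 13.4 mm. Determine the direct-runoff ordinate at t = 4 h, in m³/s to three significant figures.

Q ≈ 19.2 m³/s

By discrete convolution, Q_j = Σ (P_i / 10 mm) · U_{j−i}.
At t = 4 h (j=2): Q = (15.9/10)·9.1 + (13.4/10)·3.5 = 19.2 m³/s.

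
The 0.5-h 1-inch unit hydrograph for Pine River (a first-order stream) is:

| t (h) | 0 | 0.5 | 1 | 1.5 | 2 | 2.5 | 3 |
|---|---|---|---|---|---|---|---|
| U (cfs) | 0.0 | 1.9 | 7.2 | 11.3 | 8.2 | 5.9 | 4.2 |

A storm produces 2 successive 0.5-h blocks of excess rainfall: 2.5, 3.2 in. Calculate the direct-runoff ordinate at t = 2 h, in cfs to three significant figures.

By discrete convolution, Q_j = Σ (P_i / 1 in) · U_{j−i}.
At t = 2 h (j=4): Q = (2.5/1)·8.2 + (3.2/1)·11.3 = 56.7 cfs.

Q ≈ 56.7 cfs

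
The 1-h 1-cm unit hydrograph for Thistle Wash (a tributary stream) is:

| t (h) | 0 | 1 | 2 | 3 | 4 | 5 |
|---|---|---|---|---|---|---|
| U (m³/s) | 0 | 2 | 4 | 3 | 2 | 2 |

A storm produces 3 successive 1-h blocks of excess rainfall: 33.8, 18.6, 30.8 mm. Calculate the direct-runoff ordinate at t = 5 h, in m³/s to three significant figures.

Q ≈ 19.7 m³/s

By discrete convolution, Q_j = Σ (P_i / 10 mm) · U_{j−i}.
At t = 5 h (j=5): Q = (33.8/10)·2 + (18.6/10)·2 + (30.8/10)·3 = 19.7 m³/s.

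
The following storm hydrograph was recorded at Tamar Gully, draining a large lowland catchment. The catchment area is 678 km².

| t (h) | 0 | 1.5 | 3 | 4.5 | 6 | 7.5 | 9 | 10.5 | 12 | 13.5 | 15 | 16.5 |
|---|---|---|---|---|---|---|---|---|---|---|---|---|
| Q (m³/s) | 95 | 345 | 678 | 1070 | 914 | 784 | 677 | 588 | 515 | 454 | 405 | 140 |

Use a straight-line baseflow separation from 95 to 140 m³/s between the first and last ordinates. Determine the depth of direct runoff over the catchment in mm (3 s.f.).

Direct runoff: 0.00, 245.91, 574.82, 962.73, 802.64, 668.55, 557.45, 464.36, 387.27, 322.18, 269.09, 0.00 m³/s; ΣQ_DR = 5255 m³/s.
V = ΣQ_DR · Δt = 5255 × 5400 s = 2.838 × 10^7 m³.
Over A = 678 km², depth = V / A = 41.9 mm.

d ≈ 41.9 mm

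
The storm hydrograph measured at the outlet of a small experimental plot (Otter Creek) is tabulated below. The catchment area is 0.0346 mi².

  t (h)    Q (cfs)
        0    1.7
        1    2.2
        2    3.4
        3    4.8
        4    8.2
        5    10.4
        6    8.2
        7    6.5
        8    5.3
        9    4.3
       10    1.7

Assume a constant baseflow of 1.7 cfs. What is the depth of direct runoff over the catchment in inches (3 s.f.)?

d ≈ 1.70 in

Direct runoff: 0.0, 0.5, 1.7, 3.1, 6.5, 8.7, 6.5, 4.8, 3.6, 2.6, 0.0 cfs; ΣQ_DR = 38.00 cfs.
V = ΣQ_DR · Δt = 38.00 × 3600 s = 1.368 × 10^5 ft³.
Over A = 0.0346 mi², depth = V / A = 1.70 in.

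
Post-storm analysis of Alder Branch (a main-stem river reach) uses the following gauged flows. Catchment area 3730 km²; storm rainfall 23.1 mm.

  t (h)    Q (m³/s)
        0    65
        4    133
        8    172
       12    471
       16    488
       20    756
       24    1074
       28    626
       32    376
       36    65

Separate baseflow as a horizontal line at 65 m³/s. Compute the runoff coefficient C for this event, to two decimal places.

ΣQ_DR = 3576 m³/s; V = ΣQ_DR·Δt = 5.149 × 10^7 m³.
Runoff depth d = V / A = 13.81 mm.
C = d / P = 13.81 / 23.1 = 0.60.

C ≈ 0.60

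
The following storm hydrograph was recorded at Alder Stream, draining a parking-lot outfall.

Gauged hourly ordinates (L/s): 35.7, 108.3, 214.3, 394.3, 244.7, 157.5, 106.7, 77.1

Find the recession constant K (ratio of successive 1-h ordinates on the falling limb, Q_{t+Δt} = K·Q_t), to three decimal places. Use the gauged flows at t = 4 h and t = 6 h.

Using the recession-limb readings at t = 4 h and t = 6 h: Q falls from 244.7 to 106.7 L/s over 2 intervals.
K = (Q₂/Q₁)^(1/2) = (106.7/244.7)^(1/2) = 0.660.

K ≈ 0.660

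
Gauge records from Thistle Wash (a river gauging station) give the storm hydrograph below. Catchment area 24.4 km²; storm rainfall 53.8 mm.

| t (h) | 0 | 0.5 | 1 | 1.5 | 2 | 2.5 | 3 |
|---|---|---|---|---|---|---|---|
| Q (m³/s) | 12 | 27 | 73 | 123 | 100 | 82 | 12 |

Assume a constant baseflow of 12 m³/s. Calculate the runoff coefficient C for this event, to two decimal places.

ΣQ_DR = 345.0 m³/s; V = ΣQ_DR·Δt = 6.210 × 10^5 m³.
Runoff depth d = V / A = 25.45 mm.
C = d / P = 25.45 / 53.8 = 0.47.

C ≈ 0.47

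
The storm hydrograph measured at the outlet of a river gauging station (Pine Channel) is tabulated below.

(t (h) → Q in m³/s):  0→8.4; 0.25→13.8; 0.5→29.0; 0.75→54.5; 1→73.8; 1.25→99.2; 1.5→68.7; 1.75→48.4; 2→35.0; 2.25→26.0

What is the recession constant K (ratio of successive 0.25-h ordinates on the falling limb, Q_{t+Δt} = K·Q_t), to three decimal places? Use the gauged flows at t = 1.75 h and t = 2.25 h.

K ≈ 0.733

Using the recession-limb readings at t = 1.75 h and t = 2.25 h: Q falls from 48.4 to 26.0 m³/s over 2 intervals.
K = (Q₂/Q₁)^(1/2) = (26.0/48.4)^(1/2) = 0.733.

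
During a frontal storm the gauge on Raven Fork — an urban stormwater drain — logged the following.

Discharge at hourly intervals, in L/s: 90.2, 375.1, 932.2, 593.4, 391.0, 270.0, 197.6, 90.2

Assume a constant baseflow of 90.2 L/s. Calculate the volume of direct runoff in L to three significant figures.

V ≈ 7.99 × 10^6 L

Direct-runoff ordinates (Q − Q_b): 0.0, 284.9, 842.0, 503.2, 300.8, 179.8, 107.4, 0.0 L/s.
ΣQ_DR = 2218 L/s.
With Δt = 1 h = 3600 s, V = ΣQ_DR · Δt = 2218 × 3600 = 7.99 × 10^6 L.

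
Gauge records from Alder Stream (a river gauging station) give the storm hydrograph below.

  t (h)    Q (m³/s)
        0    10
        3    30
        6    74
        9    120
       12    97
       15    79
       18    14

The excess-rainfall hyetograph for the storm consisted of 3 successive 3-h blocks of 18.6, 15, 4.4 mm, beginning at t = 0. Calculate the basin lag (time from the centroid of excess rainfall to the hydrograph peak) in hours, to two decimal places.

Centroid of excess rainfall: t_c = Σ P_i·t̄_i / ΣP_i = 3.3789 h (block centres at 1.5, 4.5, 7.5 h).
Hydrograph peak occurs at t = 9 h, so basin lag t_L = 9 − 3.3789 = 5.62 h.

t_L ≈ 5.62 h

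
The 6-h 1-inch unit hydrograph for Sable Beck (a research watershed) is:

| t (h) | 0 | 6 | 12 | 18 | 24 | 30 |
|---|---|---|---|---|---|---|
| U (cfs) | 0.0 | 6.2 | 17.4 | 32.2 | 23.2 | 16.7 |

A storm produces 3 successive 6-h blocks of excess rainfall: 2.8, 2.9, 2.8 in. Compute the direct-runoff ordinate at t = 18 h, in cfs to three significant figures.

By discrete convolution, Q_j = Σ (P_i / 1 in) · U_{j−i}.
At t = 18 h (j=3): Q = (2.8/1)·32.2 + (2.9/1)·17.4 + (2.8/1)·6.2 = 158 cfs.

Q ≈ 158 cfs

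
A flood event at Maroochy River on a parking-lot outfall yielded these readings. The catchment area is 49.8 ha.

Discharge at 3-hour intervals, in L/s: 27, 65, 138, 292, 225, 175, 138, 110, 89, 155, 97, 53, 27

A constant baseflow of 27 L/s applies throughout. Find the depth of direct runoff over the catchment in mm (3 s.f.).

Direct runoff: 0.0, 38.0, 111.0, 265.0, 198.0, 148.0, 111.0, 83.0, 62.0, 128.0, 70.0, 26.0, 0.0 L/s; ΣQ_DR = 1240 L/s.
V = ΣQ_DR · Δt = 1240 × 10800 s = 1.339 × 10^7 L.
Over A = 49.8 ha, depth = V / A = 26.9 mm.

d ≈ 26.9 mm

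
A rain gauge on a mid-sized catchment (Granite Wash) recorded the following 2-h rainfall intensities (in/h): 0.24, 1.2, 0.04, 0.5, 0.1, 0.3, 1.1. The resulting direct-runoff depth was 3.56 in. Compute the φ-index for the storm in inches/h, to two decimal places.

φ ≈ 0.34 in/h

Only the 3 blocks with intensity above φ contribute runoff: 1.2, 0.5, 1.1 in/h.
Σ(I−φ)·Δt = d  ⇒  (1.2+0.5+1.1 − 3φ)·2 = 3.56
φ = (2.800 − 3.56/2) / 3 = 0.34 in/h.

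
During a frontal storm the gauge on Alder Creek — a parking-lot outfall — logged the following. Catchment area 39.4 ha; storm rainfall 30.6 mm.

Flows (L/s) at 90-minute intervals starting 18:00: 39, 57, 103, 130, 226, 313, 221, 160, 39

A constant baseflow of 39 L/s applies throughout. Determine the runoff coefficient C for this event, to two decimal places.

C ≈ 0.42

ΣQ_DR = 937.0 L/s; V = ΣQ_DR·Δt = 5.060 × 10^6 L.
Runoff depth d = V / A = 12.84 mm.
C = d / P = 12.84 / 30.6 = 0.42.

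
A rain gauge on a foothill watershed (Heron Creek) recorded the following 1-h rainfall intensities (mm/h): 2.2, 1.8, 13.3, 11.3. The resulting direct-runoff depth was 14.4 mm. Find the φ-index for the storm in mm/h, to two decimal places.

φ ≈ 5.10 mm/h

Only the 2 blocks with intensity above φ contribute runoff: 13.3, 11.3 mm/h.
Σ(I−φ)·Δt = d  ⇒  (13.3+11.3 − 2φ)·1 = 14.4
φ = (24.60 − 14.4/1) / 2 = 5.10 mm/h.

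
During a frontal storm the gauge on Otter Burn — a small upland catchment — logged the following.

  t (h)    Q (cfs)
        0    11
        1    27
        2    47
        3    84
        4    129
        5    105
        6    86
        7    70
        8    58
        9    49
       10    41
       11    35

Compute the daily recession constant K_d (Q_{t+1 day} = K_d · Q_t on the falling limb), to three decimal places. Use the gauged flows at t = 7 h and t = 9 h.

Between t = 7 h and t = 9 h the flow falls from 70 to 49 cfs over 2×1 h = 2 h.
Per-interval ratio K = (49/70)^(1/2) = 0.8367; K_d = K^(24/1) = 0.014.

K_d ≈ 0.014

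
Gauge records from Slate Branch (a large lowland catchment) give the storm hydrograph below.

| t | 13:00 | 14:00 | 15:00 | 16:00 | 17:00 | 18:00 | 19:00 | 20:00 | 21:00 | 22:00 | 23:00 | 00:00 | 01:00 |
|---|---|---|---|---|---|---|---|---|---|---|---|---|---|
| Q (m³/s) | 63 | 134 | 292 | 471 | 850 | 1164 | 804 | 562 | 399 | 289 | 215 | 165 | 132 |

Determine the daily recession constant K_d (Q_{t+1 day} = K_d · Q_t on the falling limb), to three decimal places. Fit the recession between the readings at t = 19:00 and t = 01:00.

Between t = 19:00 and t = 01:00 the flow falls from 804 to 132 m³/s over 6×1 h = 6 h.
Per-interval ratio K = (132/804)^(1/6) = 0.7400; K_d = K^(24/1) = 0.001.

K_d ≈ 0.001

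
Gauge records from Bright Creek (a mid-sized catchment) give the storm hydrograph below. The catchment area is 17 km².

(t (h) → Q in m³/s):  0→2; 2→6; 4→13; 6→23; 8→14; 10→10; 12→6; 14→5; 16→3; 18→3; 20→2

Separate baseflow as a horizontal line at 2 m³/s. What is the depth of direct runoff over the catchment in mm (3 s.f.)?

d ≈ 27.5 mm

Direct runoff: 0.0, 4.0, 11.0, 21.0, 12.0, 8.0, 4.0, 3.0, 1.0, 1.0, 0.0 m³/s; ΣQ_DR = 65.00 m³/s.
V = ΣQ_DR · Δt = 65.00 × 7200 s = 4.680 × 10^5 m³.
Over A = 17 km², depth = V / A = 27.5 mm.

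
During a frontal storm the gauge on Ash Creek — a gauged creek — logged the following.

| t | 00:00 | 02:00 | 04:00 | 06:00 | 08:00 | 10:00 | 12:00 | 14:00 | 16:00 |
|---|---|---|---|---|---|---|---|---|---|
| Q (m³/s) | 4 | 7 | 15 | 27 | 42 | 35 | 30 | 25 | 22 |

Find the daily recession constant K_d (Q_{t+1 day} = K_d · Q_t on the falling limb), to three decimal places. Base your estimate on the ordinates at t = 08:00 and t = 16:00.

Between t = 08:00 and t = 16:00 the flow falls from 42 to 22 m³/s over 4×2 h = 8 h.
Per-interval ratio K = (22/42)^(1/4) = 0.8507; K_d = K^(24/2) = 0.144.

K_d ≈ 0.144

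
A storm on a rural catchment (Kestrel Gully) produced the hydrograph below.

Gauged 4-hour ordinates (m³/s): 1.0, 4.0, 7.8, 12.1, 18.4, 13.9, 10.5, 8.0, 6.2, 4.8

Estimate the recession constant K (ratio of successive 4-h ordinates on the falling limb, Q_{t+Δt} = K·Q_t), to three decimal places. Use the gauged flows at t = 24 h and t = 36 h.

Using the recession-limb readings at t = 24 h and t = 36 h: Q falls from 10.5 to 4.8 m³/s over 3 intervals.
K = (Q₂/Q₁)^(1/3) = (4.8/10.5)^(1/3) = 0.770.

K ≈ 0.770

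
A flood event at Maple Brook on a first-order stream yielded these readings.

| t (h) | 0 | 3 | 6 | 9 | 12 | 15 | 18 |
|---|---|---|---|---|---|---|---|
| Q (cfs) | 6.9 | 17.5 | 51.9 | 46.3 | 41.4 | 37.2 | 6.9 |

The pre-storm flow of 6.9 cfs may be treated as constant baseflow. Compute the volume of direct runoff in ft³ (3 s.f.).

Direct-runoff ordinates (Q − Q_b): 0.0, 10.6, 45.0, 39.4, 34.5, 30.3, 0.0 cfs.
ΣQ_DR = 159.8 cfs.
With Δt = 3 h = 10800 s, V = ΣQ_DR · Δt = 159.8 × 10800 = 1.73 × 10^6 ft³.

V ≈ 1.73 × 10^6 ft³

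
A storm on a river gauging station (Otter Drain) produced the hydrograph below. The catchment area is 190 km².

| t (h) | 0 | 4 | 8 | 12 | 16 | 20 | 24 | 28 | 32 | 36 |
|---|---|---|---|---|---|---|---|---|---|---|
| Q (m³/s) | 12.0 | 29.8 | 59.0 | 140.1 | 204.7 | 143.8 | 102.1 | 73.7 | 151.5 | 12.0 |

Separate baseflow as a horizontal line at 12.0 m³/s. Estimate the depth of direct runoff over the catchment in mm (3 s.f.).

Direct runoff: 0.0, 17.8, 47.0, 128.1, 192.7, 131.8, 90.1, 61.7, 139.5, 0.0 m³/s; ΣQ_DR = 808.7 m³/s.
V = ΣQ_DR · Δt = 808.7 × 14400 s = 1.165 × 10^7 m³.
Over A = 190 km², depth = V / A = 61.3 mm.

d ≈ 61.3 mm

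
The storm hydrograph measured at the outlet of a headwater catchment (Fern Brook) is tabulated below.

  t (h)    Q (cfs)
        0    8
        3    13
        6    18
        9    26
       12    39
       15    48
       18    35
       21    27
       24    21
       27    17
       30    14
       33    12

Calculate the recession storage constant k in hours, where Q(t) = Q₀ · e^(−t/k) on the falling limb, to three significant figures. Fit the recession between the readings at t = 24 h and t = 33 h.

k ≈ 16.1 h

On the falling limb, Q drops from 21 to 12 cfs between t = 24 h and t = 33 h (Δt = 9 h).
k = −Δt / ln(Q₂/Q₁) = −9 / ln(12/21) = 16.1 h.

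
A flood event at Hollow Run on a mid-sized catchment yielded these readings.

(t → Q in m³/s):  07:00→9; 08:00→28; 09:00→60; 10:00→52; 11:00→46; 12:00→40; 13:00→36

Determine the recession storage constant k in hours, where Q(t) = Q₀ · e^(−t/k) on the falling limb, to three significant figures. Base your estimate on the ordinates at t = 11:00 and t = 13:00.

k ≈ 8.16 h

On the falling limb, Q drops from 46 to 36 m³/s between t = 11:00 and t = 13:00 (Δt = 2 h).
k = −Δt / ln(Q₂/Q₁) = −2 / ln(36/46) = 8.16 h.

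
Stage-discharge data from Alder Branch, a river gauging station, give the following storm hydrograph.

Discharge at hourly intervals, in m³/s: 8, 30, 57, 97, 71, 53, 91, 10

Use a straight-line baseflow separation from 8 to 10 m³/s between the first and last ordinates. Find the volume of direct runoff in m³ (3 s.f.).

V ≈ 1.24 × 10^6 m³

Direct-runoff ordinates (Q − Q_b): 0.00, 21.71, 48.43, 88.14, 61.86, 43.57, 81.29, 0.00 m³/s.
ΣQ_DR = 345.0 m³/s.
With Δt = 1 h = 3600 s, V = ΣQ_DR · Δt = 345.0 × 3600 = 1.24 × 10^6 m³.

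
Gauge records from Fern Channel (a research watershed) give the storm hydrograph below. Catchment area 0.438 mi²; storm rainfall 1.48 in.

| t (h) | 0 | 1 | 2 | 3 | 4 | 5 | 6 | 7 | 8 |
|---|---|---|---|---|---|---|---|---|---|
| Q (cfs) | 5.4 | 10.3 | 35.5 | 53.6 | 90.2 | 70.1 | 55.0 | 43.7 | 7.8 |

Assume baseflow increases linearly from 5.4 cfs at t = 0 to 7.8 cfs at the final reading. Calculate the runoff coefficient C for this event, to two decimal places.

ΣQ_DR = 312.2 cfs; V = ΣQ_DR·Δt = 1.124 × 10^6 ft³.
Runoff depth d = V / A = 1.105 in.
C = d / P = 1.105 / 1.48 = 0.75.

C ≈ 0.75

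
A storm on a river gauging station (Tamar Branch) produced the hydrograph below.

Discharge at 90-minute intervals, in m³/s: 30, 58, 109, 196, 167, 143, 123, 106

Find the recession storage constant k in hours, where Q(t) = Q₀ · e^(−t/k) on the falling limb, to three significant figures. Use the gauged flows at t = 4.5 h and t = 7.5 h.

k ≈ 9.52 h

On the falling limb, Q drops from 196 to 143 m³/s between t = 4.5 h and t = 7.5 h (Δt = 3 h).
k = −Δt / ln(Q₂/Q₁) = −3 / ln(143/196) = 9.52 h.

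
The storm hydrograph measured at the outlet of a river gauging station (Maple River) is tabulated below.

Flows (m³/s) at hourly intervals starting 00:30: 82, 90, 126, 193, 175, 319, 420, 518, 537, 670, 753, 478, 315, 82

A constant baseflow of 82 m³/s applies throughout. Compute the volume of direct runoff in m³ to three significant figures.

Direct-runoff ordinates (Q − Q_b): 0.0, 8.0, 44.0, 111.0, 93.0, 237.0, 338.0, 436.0, 455.0, 588.0, 671.0, 396.0, 233.0, 0.0 m³/s.
ΣQ_DR = 3610 m³/s.
With Δt = 1 h = 3600 s, V = ΣQ_DR · Δt = 3610 × 3600 = 1.30 × 10^7 m³.

V ≈ 1.30 × 10^7 m³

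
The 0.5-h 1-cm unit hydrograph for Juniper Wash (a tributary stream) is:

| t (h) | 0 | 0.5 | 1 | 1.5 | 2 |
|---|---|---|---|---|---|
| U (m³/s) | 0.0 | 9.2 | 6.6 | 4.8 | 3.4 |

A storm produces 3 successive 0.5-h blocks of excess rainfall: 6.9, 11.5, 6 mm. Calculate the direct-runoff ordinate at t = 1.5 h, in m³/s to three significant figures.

Q ≈ 16.4 m³/s

By discrete convolution, Q_j = Σ (P_i / 10 mm) · U_{j−i}.
At t = 1.5 h (j=3): Q = (6.9/10)·4.8 + (11.5/10)·6.6 + (6/10)·9.2 = 16.4 m³/s.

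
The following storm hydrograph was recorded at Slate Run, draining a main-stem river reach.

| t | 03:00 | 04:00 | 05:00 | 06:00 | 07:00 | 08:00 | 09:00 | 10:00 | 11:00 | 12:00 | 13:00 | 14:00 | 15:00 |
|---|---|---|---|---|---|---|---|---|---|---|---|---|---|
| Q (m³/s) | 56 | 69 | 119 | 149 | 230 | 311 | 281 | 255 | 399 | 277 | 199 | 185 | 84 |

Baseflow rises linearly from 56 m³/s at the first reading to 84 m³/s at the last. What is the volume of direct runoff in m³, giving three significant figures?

Direct-runoff ordinates (Q − Q_b): 0.00, 10.67, 58.33, 86.00, 164.67, 243.33, 211.00, 182.67, 324.33, 200.00, 119.67, 103.33, 0.00 m³/s.
ΣQ_DR = 1704 m³/s.
With Δt = 1 h = 3600 s, V = ΣQ_DR · Δt = 1704 × 3600 = 6.13 × 10^6 m³.

V ≈ 6.13 × 10^6 m³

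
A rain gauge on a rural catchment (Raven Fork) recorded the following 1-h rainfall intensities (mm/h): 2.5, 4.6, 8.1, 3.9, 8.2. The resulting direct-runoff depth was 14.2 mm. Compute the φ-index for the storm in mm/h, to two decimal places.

φ ≈ 2.65 mm/h

Only the 4 blocks with intensity above φ contribute runoff: 4.6, 8.1, 3.9, 8.2 mm/h.
Σ(I−φ)·Δt = d  ⇒  (4.6+8.1+3.9+8.2 − 4φ)·1 = 14.2
φ = (24.80 − 14.2/1) / 4 = 2.65 mm/h.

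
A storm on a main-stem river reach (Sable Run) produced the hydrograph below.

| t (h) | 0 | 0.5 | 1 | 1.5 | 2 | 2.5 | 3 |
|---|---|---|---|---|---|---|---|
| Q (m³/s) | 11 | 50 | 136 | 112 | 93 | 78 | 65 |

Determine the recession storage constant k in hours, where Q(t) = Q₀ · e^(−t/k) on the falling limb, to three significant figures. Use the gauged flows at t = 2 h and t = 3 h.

k ≈ 2.79 h

On the falling limb, Q drops from 93 to 65 m³/s between t = 2 h and t = 3 h (Δt = 1 h).
k = −Δt / ln(Q₂/Q₁) = −1 / ln(65/93) = 2.79 h.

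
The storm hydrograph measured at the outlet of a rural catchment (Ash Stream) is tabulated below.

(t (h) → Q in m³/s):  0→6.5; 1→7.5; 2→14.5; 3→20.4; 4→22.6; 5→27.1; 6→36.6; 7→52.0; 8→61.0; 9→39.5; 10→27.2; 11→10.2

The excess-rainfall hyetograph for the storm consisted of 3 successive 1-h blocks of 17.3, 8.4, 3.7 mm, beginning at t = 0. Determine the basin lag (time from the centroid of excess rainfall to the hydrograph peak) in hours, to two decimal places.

Centroid of excess rainfall: t_c = Σ P_i·t̄_i / ΣP_i = 1.0374 h (block centres at 0.5, 1.5, 2.5 h).
Hydrograph peak occurs at t = 8 h, so basin lag t_L = 8 − 1.0374 = 6.96 h.

t_L ≈ 6.96 h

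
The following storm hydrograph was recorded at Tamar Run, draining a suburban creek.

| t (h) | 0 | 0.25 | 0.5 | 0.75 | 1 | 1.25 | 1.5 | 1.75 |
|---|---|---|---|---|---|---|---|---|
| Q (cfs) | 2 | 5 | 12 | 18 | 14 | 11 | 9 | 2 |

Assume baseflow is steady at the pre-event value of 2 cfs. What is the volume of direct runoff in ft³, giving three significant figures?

V ≈ 51300 ft³

Direct-runoff ordinates (Q − Q_b): 0.0, 3.0, 10.0, 16.0, 12.0, 9.0, 7.0, 0.0 cfs.
ΣQ_DR = 57.00 cfs.
With Δt = 0.25 h = 900 s, V = ΣQ_DR · Δt = 57.00 × 900 = 51300 ft³.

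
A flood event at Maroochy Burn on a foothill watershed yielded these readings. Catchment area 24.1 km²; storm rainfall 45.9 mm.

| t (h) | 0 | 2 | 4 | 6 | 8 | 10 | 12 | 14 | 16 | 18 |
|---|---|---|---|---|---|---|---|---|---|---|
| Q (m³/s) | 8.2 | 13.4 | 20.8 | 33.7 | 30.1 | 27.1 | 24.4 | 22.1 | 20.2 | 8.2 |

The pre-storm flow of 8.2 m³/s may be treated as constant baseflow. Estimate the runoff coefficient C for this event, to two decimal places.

ΣQ_DR = 126.2 m³/s; V = ΣQ_DR·Δt = 9.086 × 10^5 m³.
Runoff depth d = V / A = 37.70 mm.
C = d / P = 37.70 / 45.9 = 0.82.

C ≈ 0.82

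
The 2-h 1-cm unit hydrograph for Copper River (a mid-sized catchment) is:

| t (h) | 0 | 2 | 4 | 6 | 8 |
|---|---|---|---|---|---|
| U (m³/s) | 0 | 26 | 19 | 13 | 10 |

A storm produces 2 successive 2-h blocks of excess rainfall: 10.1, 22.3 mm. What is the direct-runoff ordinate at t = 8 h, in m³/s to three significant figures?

By discrete convolution, Q_j = Σ (P_i / 10 mm) · U_{j−i}.
At t = 8 h (j=4): Q = (10.1/10)·10 + (22.3/10)·13 = 39.1 m³/s.

Q ≈ 39.1 m³/s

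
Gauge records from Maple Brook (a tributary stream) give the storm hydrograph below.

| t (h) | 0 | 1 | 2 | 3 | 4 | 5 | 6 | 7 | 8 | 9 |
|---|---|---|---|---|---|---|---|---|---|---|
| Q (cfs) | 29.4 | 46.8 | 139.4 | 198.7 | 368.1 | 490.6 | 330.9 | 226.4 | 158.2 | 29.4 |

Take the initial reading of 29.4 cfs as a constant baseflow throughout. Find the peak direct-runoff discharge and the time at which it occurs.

Q_p = 461.2 cfs at t = 5 h

Subtracting baseflow gives direct-runoff ordinates: 0.0, 17.4, 110.0, 169.3, 338.7, 461.2, 301.5, 197.0, 128.8, 0.0 cfs.
The maximum is 461.2 cfs, occurring at the reading for t = 5 h.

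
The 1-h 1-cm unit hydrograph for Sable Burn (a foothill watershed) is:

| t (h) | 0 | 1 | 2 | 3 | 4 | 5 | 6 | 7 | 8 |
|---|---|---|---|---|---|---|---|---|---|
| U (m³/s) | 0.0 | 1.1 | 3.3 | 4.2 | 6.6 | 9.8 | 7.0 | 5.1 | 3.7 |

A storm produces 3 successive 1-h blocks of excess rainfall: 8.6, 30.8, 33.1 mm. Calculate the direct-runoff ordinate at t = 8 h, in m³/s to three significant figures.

By discrete convolution, Q_j = Σ (P_i / 10 mm) · U_{j−i}.
At t = 8 h (j=8): Q = (8.6/10)·3.7 + (30.8/10)·5.1 + (33.1/10)·7.0 = 42.1 m³/s.

Q ≈ 42.1 m³/s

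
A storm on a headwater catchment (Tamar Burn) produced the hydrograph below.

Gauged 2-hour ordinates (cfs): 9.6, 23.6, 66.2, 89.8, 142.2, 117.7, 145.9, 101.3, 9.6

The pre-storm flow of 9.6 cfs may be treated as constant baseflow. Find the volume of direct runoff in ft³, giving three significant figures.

V ≈ 4.46 × 10^6 ft³

Direct-runoff ordinates (Q − Q_b): 0.0, 14.0, 56.6, 80.2, 132.6, 108.1, 136.3, 91.7, 0.0 cfs.
ΣQ_DR = 619.5 cfs.
With Δt = 2 h = 7200 s, V = ΣQ_DR · Δt = 619.5 × 7200 = 4.46 × 10^6 ft³.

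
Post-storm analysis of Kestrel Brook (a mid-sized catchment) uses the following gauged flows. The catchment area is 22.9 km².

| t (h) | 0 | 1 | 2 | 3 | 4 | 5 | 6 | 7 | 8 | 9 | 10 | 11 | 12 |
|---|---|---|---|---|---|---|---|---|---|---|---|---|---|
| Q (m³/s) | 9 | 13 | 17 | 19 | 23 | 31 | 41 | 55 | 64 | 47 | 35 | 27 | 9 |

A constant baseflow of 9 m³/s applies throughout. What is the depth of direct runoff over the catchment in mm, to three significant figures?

Direct runoff: 0.0, 4.0, 8.0, 10.0, 14.0, 22.0, 32.0, 46.0, 55.0, 38.0, 26.0, 18.0, 0.0 m³/s; ΣQ_DR = 273.0 m³/s.
V = ΣQ_DR · Δt = 273.0 × 3600 s = 9.828 × 10^5 m³.
Over A = 22.9 km², depth = V / A = 42.9 mm.

d ≈ 42.9 mm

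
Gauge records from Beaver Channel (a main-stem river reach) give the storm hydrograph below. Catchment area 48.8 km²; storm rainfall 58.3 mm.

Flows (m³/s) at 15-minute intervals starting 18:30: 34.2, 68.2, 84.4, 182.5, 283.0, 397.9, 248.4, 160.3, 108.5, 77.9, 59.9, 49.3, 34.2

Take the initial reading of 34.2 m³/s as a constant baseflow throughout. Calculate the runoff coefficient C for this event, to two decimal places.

ΣQ_DR = 1344 m³/s; V = ΣQ_DR·Δt = 1.210 × 10^6 m³.
Runoff depth d = V / A = 24.79 mm.
C = d / P = 24.79 / 58.3 = 0.43.

C ≈ 0.43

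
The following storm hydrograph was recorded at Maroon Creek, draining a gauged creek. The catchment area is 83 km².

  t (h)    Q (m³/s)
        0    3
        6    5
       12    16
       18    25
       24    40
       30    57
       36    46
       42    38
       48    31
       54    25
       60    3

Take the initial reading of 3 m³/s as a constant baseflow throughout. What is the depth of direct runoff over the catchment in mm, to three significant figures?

Direct runoff: 0.0, 2.0, 13.0, 22.0, 37.0, 54.0, 43.0, 35.0, 28.0, 22.0, 0.0 m³/s; ΣQ_DR = 256.0 m³/s.
V = ΣQ_DR · Δt = 256.0 × 21600 s = 5.530 × 10^6 m³.
Over A = 83 km², depth = V / A = 66.6 mm.

d ≈ 66.6 mm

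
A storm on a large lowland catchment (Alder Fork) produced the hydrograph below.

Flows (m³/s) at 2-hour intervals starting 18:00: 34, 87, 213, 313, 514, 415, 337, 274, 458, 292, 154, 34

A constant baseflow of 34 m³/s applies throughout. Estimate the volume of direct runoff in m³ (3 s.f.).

Direct-runoff ordinates (Q − Q_b): 0.0, 53.0, 179.0, 279.0, 480.0, 381.0, 303.0, 240.0, 424.0, 258.0, 120.0, 0.0 m³/s.
ΣQ_DR = 2717 m³/s.
With Δt = 2 h = 7200 s, V = ΣQ_DR · Δt = 2717 × 7200 = 1.96 × 10^7 m³.

V ≈ 1.96 × 10^7 m³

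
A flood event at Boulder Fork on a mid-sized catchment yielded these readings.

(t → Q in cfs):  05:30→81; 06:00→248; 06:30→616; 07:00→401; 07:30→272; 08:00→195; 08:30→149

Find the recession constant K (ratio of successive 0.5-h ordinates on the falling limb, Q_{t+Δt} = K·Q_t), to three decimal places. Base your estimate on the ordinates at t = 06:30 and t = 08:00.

K ≈ 0.682

Using the recession-limb readings at t = 06:30 and t = 08:00: Q falls from 616 to 195 cfs over 3 intervals.
K = (Q₂/Q₁)^(1/3) = (195/616)^(1/3) = 0.682.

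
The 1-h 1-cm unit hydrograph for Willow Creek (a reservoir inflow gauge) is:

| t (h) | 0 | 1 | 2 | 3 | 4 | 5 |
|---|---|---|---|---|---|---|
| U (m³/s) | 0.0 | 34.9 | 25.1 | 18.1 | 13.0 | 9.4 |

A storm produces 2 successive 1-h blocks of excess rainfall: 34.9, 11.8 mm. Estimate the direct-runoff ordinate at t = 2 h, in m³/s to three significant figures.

By discrete convolution, Q_j = Σ (P_i / 10 mm) · U_{j−i}.
At t = 2 h (j=2): Q = (34.9/10)·25.1 + (11.8/10)·34.9 = 129 m³/s.

Q ≈ 129 m³/s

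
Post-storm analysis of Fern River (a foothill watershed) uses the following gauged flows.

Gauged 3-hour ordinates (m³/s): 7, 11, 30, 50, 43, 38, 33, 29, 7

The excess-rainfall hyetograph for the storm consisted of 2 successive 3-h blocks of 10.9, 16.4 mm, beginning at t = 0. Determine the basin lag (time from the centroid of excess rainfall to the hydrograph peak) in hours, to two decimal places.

Centroid of excess rainfall: t_c = Σ P_i·t̄_i / ΣP_i = 3.3022 h (block centres at 1.5, 4.5 h).
Hydrograph peak occurs at t = 9 h, so basin lag t_L = 9 − 3.3022 = 5.70 h.

t_L ≈ 5.70 h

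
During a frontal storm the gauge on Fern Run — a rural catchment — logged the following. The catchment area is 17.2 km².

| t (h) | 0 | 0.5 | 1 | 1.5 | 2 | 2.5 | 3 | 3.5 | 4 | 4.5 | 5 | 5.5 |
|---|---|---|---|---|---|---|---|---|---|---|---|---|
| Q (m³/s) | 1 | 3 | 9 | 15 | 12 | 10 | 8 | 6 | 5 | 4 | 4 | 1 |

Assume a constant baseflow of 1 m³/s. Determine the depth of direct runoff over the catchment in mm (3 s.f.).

Direct runoff: 0.0, 2.0, 8.0, 14.0, 11.0, 9.0, 7.0, 5.0, 4.0, 3.0, 3.0, 0.0 m³/s; ΣQ_DR = 66.00 m³/s.
V = ΣQ_DR · Δt = 66.00 × 1800 s = 1.188 × 10^5 m³.
Over A = 17.2 km², depth = V / A = 6.91 mm.

d ≈ 6.91 mm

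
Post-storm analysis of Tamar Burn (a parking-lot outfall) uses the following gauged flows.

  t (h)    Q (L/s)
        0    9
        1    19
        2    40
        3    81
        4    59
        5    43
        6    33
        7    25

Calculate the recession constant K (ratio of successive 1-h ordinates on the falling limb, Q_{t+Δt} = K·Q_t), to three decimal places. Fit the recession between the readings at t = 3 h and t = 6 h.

Using the recession-limb readings at t = 3 h and t = 6 h: Q falls from 81 to 33 L/s over 3 intervals.
K = (Q₂/Q₁)^(1/3) = (33/81)^(1/3) = 0.741.

K ≈ 0.741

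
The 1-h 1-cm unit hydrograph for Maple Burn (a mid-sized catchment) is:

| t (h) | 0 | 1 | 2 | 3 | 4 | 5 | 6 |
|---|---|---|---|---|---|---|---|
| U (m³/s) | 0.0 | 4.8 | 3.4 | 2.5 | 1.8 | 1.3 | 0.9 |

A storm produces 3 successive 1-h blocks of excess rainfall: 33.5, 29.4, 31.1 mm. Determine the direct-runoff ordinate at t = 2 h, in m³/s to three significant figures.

Q ≈ 25.5 m³/s

By discrete convolution, Q_j = Σ (P_i / 10 mm) · U_{j−i}.
At t = 2 h (j=2): Q = (33.5/10)·3.4 + (29.4/10)·4.8 + (31.1/10)·0.0 = 25.5 m³/s.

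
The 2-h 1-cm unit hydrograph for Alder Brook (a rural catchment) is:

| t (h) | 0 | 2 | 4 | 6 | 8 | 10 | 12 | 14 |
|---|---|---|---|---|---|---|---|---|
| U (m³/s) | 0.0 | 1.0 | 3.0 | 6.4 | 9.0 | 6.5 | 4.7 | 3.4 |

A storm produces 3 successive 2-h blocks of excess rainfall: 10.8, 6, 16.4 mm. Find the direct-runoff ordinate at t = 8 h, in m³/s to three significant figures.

Q ≈ 18.5 m³/s

By discrete convolution, Q_j = Σ (P_i / 10 mm) · U_{j−i}.
At t = 8 h (j=4): Q = (10.8/10)·9.0 + (6/10)·6.4 + (16.4/10)·3.0 = 18.5 m³/s.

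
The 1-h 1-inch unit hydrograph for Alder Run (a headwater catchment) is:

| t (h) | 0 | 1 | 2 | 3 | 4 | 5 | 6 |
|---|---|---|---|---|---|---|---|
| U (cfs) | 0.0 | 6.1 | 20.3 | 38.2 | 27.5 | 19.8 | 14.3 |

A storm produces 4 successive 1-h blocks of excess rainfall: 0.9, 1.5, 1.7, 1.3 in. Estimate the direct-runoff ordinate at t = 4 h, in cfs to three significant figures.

By discrete convolution, Q_j = Σ (P_i / 1 in) · U_{j−i}.
At t = 4 h (j=4): Q = (0.9/1)·27.5 + (1.5/1)·38.2 + (1.7/1)·20.3 + (1.3/1)·6.1 = 124 cfs.

Q ≈ 124 cfs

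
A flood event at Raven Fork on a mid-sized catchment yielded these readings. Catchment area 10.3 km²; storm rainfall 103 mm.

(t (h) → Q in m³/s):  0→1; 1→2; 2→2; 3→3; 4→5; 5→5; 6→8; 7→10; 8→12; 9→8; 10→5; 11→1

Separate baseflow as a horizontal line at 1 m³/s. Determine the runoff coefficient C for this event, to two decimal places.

C ≈ 0.17

ΣQ_DR = 50.00 m³/s; V = ΣQ_DR·Δt = 1.800 × 10^5 m³.
Runoff depth d = V / A = 17.48 mm.
C = d / P = 17.48 / 103 = 0.17.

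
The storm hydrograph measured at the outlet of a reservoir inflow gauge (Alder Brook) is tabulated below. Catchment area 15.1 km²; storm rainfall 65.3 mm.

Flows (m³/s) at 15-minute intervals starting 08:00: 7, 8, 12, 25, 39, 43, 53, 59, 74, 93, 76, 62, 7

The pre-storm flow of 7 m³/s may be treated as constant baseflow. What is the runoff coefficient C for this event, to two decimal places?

ΣQ_DR = 467.0 m³/s; V = ΣQ_DR·Δt = 4.203 × 10^5 m³.
Runoff depth d = V / A = 27.83 mm.
C = d / P = 27.83 / 65.3 = 0.43.

C ≈ 0.43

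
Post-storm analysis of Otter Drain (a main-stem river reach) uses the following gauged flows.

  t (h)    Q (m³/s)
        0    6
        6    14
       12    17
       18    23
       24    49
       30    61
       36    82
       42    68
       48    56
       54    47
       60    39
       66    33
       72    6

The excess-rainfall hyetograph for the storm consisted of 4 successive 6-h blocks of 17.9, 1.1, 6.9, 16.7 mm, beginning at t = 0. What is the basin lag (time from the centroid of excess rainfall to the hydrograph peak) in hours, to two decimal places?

Centroid of excess rainfall: t_c = Σ P_i·t̄_i / ΣP_i = 12.1549 h (block centres at 3, 9, 15, 21 h).
Hydrograph peak occurs at t = 36 h, so basin lag t_L = 36 − 12.1549 = 23.85 h.

t_L ≈ 23.85 h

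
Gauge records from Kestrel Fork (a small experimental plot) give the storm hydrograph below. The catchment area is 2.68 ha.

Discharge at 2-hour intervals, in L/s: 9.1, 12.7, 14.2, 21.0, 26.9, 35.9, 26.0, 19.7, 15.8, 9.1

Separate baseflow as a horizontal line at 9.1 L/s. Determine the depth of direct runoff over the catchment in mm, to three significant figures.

Direct runoff: 0.0, 3.6, 5.1, 11.9, 17.8, 26.8, 16.9, 10.6, 6.7, 0.0 L/s; ΣQ_DR = 99.40 L/s.
V = ΣQ_DR · Δt = 99.40 × 7200 s = 7.157 × 10^5 L.
Over A = 2.68 ha, depth = V / A = 26.7 mm.

d ≈ 26.7 mm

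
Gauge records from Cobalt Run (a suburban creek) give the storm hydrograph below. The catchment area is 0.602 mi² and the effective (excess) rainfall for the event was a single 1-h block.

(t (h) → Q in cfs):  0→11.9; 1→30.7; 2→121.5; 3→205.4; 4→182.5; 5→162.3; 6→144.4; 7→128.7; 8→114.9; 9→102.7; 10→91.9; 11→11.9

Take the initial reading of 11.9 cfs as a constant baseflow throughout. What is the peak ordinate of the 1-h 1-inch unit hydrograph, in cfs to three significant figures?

U_p ≈ 64.5 cfs

Direct runoff: 0.0, 18.8, 109.6, 193.5, 170.6, 150.4, 132.5, 116.8, 103.0, 90.8, 80.0, 0.0 cfs; ΣQ_DR = 1166 cfs, peak = 193.5 cfs.
Runoff depth d = ΣQ_DR·Δt / A = 1166 × 3600 / (0.602 mi²) = 3.001 in.
The 1-inch UH is the DRH scaled by (1 in)/d, so U_p = 193.5 × 1/3.001 = 64.5 cfs.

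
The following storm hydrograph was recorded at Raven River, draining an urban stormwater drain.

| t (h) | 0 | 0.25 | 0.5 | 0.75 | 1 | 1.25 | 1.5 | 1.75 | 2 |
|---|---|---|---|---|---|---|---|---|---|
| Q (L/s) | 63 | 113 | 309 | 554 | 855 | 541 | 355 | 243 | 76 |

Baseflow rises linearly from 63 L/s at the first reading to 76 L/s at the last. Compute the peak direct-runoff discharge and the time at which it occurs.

Subtracting baseflow gives direct-runoff ordinates: 0.00, 48.38, 242.75, 486.12, 785.50, 469.88, 282.25, 168.62, 0.00 L/s.
The maximum is 785.50 L/s, occurring at the reading for t = 1 h.

Q_p = 785.50 L/s at t = 1 h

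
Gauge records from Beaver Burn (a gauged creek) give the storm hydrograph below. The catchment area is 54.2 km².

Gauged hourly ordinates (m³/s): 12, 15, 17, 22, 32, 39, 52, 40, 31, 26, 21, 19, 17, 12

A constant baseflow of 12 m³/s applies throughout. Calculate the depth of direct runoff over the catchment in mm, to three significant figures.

d ≈ 12.4 mm

Direct runoff: 0.0, 3.0, 5.0, 10.0, 20.0, 27.0, 40.0, 28.0, 19.0, 14.0, 9.0, 7.0, 5.0, 0.0 m³/s; ΣQ_DR = 187.0 m³/s.
V = ΣQ_DR · Δt = 187.0 × 3600 s = 6.732 × 10^5 m³.
Over A = 54.2 km², depth = V / A = 12.4 mm.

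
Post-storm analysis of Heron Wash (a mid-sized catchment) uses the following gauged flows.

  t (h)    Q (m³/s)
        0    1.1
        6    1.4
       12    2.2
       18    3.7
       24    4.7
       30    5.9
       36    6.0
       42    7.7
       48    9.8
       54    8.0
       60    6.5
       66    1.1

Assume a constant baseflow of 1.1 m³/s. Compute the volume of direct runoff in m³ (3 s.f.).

Direct-runoff ordinates (Q − Q_b): 0.0, 0.3, 1.1, 2.6, 3.6, 4.8, 4.9, 6.6, 8.7, 6.9, 5.4, 0.0 m³/s.
ΣQ_DR = 44.90 m³/s.
With Δt = 6 h = 21600 s, V = ΣQ_DR · Δt = 44.90 × 21600 = 9.70 × 10^5 m³.

V ≈ 9.70 × 10^5 m³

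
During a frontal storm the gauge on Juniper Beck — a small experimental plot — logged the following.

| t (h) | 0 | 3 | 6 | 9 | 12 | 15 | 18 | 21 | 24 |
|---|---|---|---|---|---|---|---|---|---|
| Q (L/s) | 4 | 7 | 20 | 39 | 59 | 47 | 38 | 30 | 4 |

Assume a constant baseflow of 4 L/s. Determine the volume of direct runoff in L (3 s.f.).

Direct-runoff ordinates (Q − Q_b): 0.0, 3.0, 16.0, 35.0, 55.0, 43.0, 34.0, 26.0, 0.0 L/s.
ΣQ_DR = 212.0 L/s.
With Δt = 3 h = 10800 s, V = ΣQ_DR · Δt = 212.0 × 10800 = 2.29 × 10^6 L.

V ≈ 2.29 × 10^6 L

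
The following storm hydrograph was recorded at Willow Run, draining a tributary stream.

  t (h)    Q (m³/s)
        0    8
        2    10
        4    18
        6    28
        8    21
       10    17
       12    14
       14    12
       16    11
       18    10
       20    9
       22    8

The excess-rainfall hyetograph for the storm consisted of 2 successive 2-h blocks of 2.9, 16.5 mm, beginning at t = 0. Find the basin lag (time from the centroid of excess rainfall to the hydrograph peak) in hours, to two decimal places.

t_L ≈ 3.30 h

Centroid of excess rainfall: t_c = Σ P_i·t̄_i / ΣP_i = 2.7010 h (block centres at 1, 3 h).
Hydrograph peak occurs at t = 6 h, so basin lag t_L = 6 − 2.7010 = 3.30 h.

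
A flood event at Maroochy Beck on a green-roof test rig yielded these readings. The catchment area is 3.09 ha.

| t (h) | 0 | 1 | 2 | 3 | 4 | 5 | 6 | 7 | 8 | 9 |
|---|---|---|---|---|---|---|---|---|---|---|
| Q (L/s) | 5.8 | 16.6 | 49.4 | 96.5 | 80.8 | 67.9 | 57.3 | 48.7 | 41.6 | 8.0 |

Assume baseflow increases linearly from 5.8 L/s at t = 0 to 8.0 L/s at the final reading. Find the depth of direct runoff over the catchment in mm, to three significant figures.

d ≈ 47.0 mm

Direct runoff: 0.00, 10.56, 43.11, 89.97, 74.02, 60.88, 50.03, 41.19, 33.84, 0.00 L/s; ΣQ_DR = 403.6 L/s.
V = ΣQ_DR · Δt = 403.6 × 3600 s = 1.453 × 10^6 L.
Over A = 3.09 ha, depth = V / A = 47.0 mm.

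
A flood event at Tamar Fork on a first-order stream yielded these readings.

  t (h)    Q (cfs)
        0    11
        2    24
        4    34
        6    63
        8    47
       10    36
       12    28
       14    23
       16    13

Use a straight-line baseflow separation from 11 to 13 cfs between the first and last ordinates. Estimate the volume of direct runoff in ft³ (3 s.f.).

V ≈ 1.23 × 10^6 ft³

Direct-runoff ordinates (Q − Q_b): 0.00, 12.75, 22.50, 51.25, 35.00, 23.75, 15.50, 10.25, 0.00 cfs.
ΣQ_DR = 171.0 cfs.
With Δt = 2 h = 7200 s, V = ΣQ_DR · Δt = 171.0 × 7200 = 1.23 × 10^6 ft³.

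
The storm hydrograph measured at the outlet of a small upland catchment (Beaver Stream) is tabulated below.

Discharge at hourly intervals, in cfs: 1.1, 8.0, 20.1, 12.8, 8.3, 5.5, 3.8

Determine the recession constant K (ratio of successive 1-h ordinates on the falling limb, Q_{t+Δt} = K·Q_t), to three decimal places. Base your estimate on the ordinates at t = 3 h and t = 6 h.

Using the recession-limb readings at t = 3 h and t = 6 h: Q falls from 12.8 to 3.8 cfs over 3 intervals.
K = (Q₂/Q₁)^(1/3) = (3.8/12.8)^(1/3) = 0.667.

K ≈ 0.667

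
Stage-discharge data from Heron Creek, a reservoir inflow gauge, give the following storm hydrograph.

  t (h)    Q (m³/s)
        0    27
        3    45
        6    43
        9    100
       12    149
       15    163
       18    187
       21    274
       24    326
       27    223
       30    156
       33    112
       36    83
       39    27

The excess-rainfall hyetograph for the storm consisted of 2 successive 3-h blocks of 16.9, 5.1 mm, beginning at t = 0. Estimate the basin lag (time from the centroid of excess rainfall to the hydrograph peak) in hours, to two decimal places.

t_L ≈ 21.80 h

Centroid of excess rainfall: t_c = Σ P_i·t̄_i / ΣP_i = 2.1955 h (block centres at 1.5, 4.5 h).
Hydrograph peak occurs at t = 24 h, so basin lag t_L = 24 − 2.1955 = 21.80 h.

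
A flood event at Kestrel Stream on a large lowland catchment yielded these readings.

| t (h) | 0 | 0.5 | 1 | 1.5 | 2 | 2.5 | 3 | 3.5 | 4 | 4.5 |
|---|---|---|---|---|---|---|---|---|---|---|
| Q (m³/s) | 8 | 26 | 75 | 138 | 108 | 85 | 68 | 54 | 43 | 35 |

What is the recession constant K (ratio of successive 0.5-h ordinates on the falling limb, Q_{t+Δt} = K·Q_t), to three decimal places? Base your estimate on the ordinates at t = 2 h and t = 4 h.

Using the recession-limb readings at t = 2 h and t = 4 h: Q falls from 108 to 43 m³/s over 4 intervals.
K = (Q₂/Q₁)^(1/4) = (43/108)^(1/4) = 0.794.

K ≈ 0.794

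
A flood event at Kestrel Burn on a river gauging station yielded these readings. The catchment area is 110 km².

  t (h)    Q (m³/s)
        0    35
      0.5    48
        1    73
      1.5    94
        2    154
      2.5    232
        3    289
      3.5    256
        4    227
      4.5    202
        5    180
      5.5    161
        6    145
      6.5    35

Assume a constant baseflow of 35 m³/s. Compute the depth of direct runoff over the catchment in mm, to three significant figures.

d ≈ 26.9 mm

Direct runoff: 0.0, 13.0, 38.0, 59.0, 119.0, 197.0, 254.0, 221.0, 192.0, 167.0, 145.0, 126.0, 110.0, 0.0 m³/s; ΣQ_DR = 1641 m³/s.
V = ΣQ_DR · Δt = 1641 × 1800 s = 2.954 × 10^6 m³.
Over A = 110 km², depth = V / A = 26.9 mm.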